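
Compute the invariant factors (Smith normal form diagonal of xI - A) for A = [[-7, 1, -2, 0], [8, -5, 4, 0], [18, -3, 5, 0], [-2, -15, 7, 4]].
The Jordan structure of A has elementary divisors (x + 3)^2, (x + 1), (x - 4). Arranging the block sizes at each eigenvalue in decreasing order and taking row products gives the invariant factors.

Invariant factors (smallest first, each dividing the next): (x - 4)(x + 1)(x + 3)^2.

Check: the last factor (x - 4)(x + 1)(x + 3)^2 is the minimal polynomial, and the product (x - 4)(x + 1)(x + 3)^2 is the characteristic polynomial.

(x - 4)(x + 1)(x + 3)^2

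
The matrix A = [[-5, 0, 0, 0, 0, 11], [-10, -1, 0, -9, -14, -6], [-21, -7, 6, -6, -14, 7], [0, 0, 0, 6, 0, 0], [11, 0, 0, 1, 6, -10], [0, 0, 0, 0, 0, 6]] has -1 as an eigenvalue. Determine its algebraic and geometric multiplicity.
algebraic multiplicity 1, geometric multiplicity 1

The characteristic polynomial is (x - 6)^4(x + 1)(x + 5), so the factor x + 1 appears with exponent 1: the algebraic multiplicity is 1.

rank(A + I) = 5, so the eigenspace has dimension 6 - 5 = 1: the geometric multiplicity is 1.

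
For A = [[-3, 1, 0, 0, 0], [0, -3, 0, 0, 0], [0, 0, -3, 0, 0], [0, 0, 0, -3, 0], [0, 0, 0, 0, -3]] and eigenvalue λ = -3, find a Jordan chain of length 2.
v_1 = [[-1, 1, 0, 2, -4]]^T, v_2 = [[1, 0, 0, 0, 0]]^T

We seek v_1 ∈ ker((A + 3I)^2) \ ker(A + 3I), then set v_{i+1} = (A + 3I) v_i.

One such chain is v_1 = [[-1, 1, 0, 2, -4]]^T, v_2 = [[1, 0, 0, 0, 0]]^T. Check: (A + 3I) v_2 = [[0, 0, 0, 0, 0]]^T = 0.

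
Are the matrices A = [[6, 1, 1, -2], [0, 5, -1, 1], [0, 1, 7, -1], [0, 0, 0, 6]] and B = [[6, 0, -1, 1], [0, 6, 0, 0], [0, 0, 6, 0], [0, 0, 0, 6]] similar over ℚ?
No.

Both have characteristic polynomial (x - 6)^4 and minimal polynomial (x - 6)^2. But rank(A - 6I) = 2 for A while rank(B - 6I) = 1 for B, so the number of Jordan blocks at λ = 6 differs. A and B are not similar.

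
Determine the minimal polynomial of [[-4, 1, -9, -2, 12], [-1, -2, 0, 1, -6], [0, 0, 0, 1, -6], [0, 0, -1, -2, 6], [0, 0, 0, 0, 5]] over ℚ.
m_A(x) = (x - 5)(x + 1)^2(x + 3)^2

The characteristic polynomial factors as (x - 5)(x + 1)^2(x + 3)^2. The minimal polynomial is ∏(x - λ)^{k_λ} where k_λ is the size of the largest Jordan block at λ.

For λ = -3: rank(A + 3I) = 4, and the largest Jordan block has size 2 (the smallest k with rank((A + 3I)^k) = rank((A + 3I)^(k+1))).
For λ = -1: rank(A + I) = 4, and the largest Jordan block has size 2 (the smallest k with rank((A + I)^k) = rank((A + I)^(k+1))).
For λ = 5: rank(A - 5I) = 4, and the largest Jordan block has size 1 (the smallest k with rank((A - 5I)^k) = rank((A - 5I)^(k+1))).

So m_A(x) = (x - 5)(x + 1)^2(x + 3)^2.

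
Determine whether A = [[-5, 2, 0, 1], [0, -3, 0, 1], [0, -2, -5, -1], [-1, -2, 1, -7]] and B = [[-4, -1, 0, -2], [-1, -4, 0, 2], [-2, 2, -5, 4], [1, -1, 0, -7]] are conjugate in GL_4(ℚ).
No.

Both have characteristic polynomial (x + 5)^4, but the minimal polynomial of A is (x + 5)^3 while the minimal polynomial of B is (x + 5)^2. The minimal polynomial is a similarity invariant, so A and B are not similar.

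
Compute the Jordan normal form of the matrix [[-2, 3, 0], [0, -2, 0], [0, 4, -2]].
The characteristic polynomial is det(xI - A) = (x + 2)^3, so the eigenvalues are -2 (algebraic multiplicity 3).

For λ = -2: rank(A + 2I) = 1, rank((A + 2I)^2) = 0. The eigenspace has dimension 3 - 1 = 2, so there are 2 Jordan blocks; the rank sequence gives block sizes [2, 1].

Assembling the blocks gives the Jordan form J above.

J = [[-2, 1, 0], [0, -2, 0], [0, 0, -2]]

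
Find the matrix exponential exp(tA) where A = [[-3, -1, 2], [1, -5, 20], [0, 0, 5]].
e^{tA} = [[(t + 1)*e^{-4*t}, -t*e^{-4*t}, 2*t*e^{-4*t}], [t*e^{-4*t}, (1 - t)*e^{-4*t}, 2*(t + e^{9*t} - 1)*e^{-4*t}], [0, 0, e^{5*t}]]

A has Jordan form J = [[-4, 1, 0], [0, -4, 0], [0, 0, 5]] with A = PJP^{-1}, so e^{tA} = P e^{tJ} P^{-1}.

For a Jordan block J_k(λ), e^{tJ_k(λ)} = e^{λt} · (I + tN + t^2 N^2/2! + ... + t^{k-1} N^{k-1}/(k-1)!) where N is the nilpotent superdiagonal part.

Assembling the blocks and conjugating back gives the entries of e^{tA} as shown above.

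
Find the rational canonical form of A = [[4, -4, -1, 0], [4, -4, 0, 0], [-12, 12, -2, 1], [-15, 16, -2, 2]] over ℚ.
R = [[0, 0, 0, -4], [1, 0, 0, -9], [0, 1, 0, 14], [0, 0, 1, 0]]

The invariant factors of A (the non-unit diagonal entries of the Smith normal form of xI - A over ℚ[x]) are (x - 1)(x + 4)(x^2 - 3x - 1), each dividing the next. The characteristic polynomial is their product, (x - 1)(x + 4)(x^2 - 3x - 1).

The rational canonical form is the block-diagonal matrix of companion matrices C(f_i):
R = [[0, 0, 0, -4], [1, 0, 0, -9], [0, 1, 0, 14], [0, 0, 1, 0]].

Note the characteristic polynomial does not split into linear factors over ℚ, so A has no Jordan form over ℚ; the rational canonical form exists over any field.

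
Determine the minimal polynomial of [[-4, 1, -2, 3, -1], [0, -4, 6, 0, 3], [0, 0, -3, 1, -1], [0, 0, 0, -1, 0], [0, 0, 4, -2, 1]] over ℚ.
m_A(x) = (x + 1)^2(x + 4)^2

The characteristic polynomial factors as (x + 1)^3(x + 4)^2. The minimal polynomial is ∏(x - λ)^{k_λ} where k_λ is the size of the largest Jordan block at λ.

For λ = -4: rank(A + 4I) = 4, and the largest Jordan block has size 2 (the smallest k with rank((A + 4I)^k) = rank((A + 4I)^(k+1))).
For λ = -1: rank(A + I) = 3, and the largest Jordan block has size 2 (the smallest k with rank((A + I)^k) = rank((A + I)^(k+1))).

So m_A(x) = (x + 1)^2(x + 4)^2.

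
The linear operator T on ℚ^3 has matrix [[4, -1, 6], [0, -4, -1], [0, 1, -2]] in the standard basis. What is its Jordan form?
J = [[-3, 1, 0], [0, -3, 0], [0, 0, 4]]

The characteristic polynomial is det(xI - A) = (x - 4)(x + 3)^2, so the eigenvalues are -3 (algebraic multiplicity 2), 4 (algebraic multiplicity 1).

For λ = -3: rank(A + 3I) = 2, rank((A + 3I)^2) = 1. The eigenspace has dimension 3 - 2 = 1, so there is 1 Jordan block; the rank sequence gives block sizes [2].

For λ = 4: algebraic multiplicity 1 gives one 1×1 block.

Assembling the blocks gives the Jordan form J above.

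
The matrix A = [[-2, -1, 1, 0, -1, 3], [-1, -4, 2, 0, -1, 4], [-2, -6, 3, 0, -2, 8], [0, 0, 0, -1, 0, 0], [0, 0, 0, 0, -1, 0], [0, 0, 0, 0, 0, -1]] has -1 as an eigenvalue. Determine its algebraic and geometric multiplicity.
The characteristic polynomial is (x + 1)^6, so the factor x + 1 appears with exponent 6: the algebraic multiplicity is 6.

rank(A + I) = 2, so the eigenspace has dimension 6 - 2 = 4: the geometric multiplicity is 4.

Since 4 < 6, A is not diagonalizable.

algebraic multiplicity 6, geometric multiplicity 4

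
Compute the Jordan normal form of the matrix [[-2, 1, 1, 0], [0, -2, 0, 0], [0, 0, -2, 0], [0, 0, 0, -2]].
J = [[-2, 1, 0, 0], [0, -2, 0, 0], [0, 0, -2, 0], [0, 0, 0, -2]]

The characteristic polynomial is det(xI - A) = (x + 2)^4, so the eigenvalues are -2 (algebraic multiplicity 4).

For λ = -2: rank(A + 2I) = 1, rank((A + 2I)^2) = 0. The eigenspace has dimension 4 - 1 = 3, so there are 3 Jordan blocks; the rank sequence gives block sizes [2, 1, 1].

Assembling the blocks gives the Jordan form J above.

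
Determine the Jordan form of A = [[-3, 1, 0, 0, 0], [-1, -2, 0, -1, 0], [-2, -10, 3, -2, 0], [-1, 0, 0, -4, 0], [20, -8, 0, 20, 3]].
The characteristic polynomial is det(xI - A) = (x - 3)^2(x + 3)^3, so the eigenvalues are -3 (algebraic multiplicity 3), 3 (algebraic multiplicity 2).

For λ = -3: rank(A + 3I) = 4, rank((A + 3I)^2) = 3, rank((A + 3I)^3) = 2. The eigenspace has dimension 5 - 4 = 1, so there is 1 Jordan block; the rank sequence gives block sizes [3].

For λ = 3: rank(A - 3I) = 3. The eigenspace has dimension 5 - 3 = 2, so there are 2 Jordan blocks; the rank sequence gives block sizes [1, 1].

Assembling the blocks gives the Jordan form J above.

J = [[-3, 1, 0, 0, 0], [0, -3, 1, 0, 0], [0, 0, -3, 0, 0], [0, 0, 0, 3, 0], [0, 0, 0, 0, 3]]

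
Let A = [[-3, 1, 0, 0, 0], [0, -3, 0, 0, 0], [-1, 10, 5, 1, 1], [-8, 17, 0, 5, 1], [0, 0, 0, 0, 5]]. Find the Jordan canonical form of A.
The characteristic polynomial is det(xI - A) = (x - 5)^3(x + 3)^2, so the eigenvalues are -3 (algebraic multiplicity 2), 5 (algebraic multiplicity 3).

For λ = -3: rank(A + 3I) = 4, rank((A + 3I)^2) = 3. The eigenspace has dimension 5 - 4 = 1, so there is 1 Jordan block; the rank sequence gives block sizes [2].

For λ = 5: rank(A - 5I) = 4, rank((A - 5I)^2) = 3, rank((A - 5I)^3) = 2. The eigenspace has dimension 5 - 4 = 1, so there is 1 Jordan block; the rank sequence gives block sizes [3].

Assembling the blocks gives the Jordan form J above.

J = [[-3, 1, 0, 0, 0], [0, -3, 0, 0, 0], [0, 0, 5, 1, 0], [0, 0, 0, 5, 1], [0, 0, 0, 0, 5]]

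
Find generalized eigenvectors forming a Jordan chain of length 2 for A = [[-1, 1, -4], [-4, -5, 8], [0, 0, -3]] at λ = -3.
We seek v_1 ∈ ker((A + 3I)^2) \ ker(A + 3I), then set v_{i+1} = (A + 3I) v_i.

One such chain is v_1 = [[2, -3, 0]]^T, v_2 = [[1, -2, 0]]^T. Check: (A + 3I) v_2 = [[0, 0, 0]]^T = 0.

v_1 = [[2, -3, 0]]^T, v_2 = [[1, -2, 0]]^T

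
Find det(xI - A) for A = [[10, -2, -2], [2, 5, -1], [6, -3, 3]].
xI - A = [[x - 10, 2, 2], [-2, x - 5, 1], [-6, 3, x - 3]].

Expanding det(xI - A) along the first row:
det(xI - A) = + (x - 10)·det([[x - 5, 1], [3, x - 3]]) - (2)·det([[-2, 1], [-6, x - 3]]) + (2)·det([[-2, x - 5], [-6, 3]]).

Evaluating gives χ_A(x) = x^3 - 18x^2 + 108x - 216 = (x - 6)^3.

χ_A(x) = (x - 6)^3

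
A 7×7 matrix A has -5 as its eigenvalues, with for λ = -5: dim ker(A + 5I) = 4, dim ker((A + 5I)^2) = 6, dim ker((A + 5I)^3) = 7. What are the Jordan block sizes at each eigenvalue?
Jordan blocks: (-5, 3), (-5, 2), (-5, 1), (-5, 1)

λ = -5: successive nullity increments [4, 2, 1] count blocks of size ≥ k; block sizes are [3, 2, 1, 1].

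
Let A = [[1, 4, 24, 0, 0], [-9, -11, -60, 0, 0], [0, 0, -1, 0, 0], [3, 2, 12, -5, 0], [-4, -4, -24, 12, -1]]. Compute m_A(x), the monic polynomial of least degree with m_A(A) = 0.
The characteristic polynomial factors as (x + 1)^2(x + 5)^3. The minimal polynomial is ∏(x - λ)^{k_λ} where k_λ is the size of the largest Jordan block at λ.

For λ = -5: rank(A + 5I) = 3, and the largest Jordan block has size 2 (the smallest k with rank((A + 5I)^k) = rank((A + 5I)^(k+1))).
For λ = -1: rank(A + I) = 3, and the largest Jordan block has size 1 (the smallest k with rank((A + I)^k) = rank((A + I)^(k+1))).

So m_A(x) = (x + 1)(x + 5)^2.

m_A(x) = (x + 1)(x + 5)^2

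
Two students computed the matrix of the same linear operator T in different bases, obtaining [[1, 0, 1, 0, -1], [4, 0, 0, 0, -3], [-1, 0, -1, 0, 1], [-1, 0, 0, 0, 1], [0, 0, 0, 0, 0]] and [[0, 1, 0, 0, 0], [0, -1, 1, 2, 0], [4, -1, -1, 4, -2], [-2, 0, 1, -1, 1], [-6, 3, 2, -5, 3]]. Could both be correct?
Two matrices over a field are similar if and only if they have the same invariant factors.

Both A and B have characteristic polynomial x^5 and minimal polynomial x^3. Computing further, both have invariant factors x^2, x^3. Hence A and B are similar.

Yes.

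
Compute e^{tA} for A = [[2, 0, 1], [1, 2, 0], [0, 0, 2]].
A has Jordan form J = [[2, 1, 0], [0, 2, 1], [0, 0, 2]] with A = PJP^{-1}, so e^{tA} = P e^{tJ} P^{-1}.

For a Jordan block J_k(λ), e^{tJ_k(λ)} = e^{λt} · (I + tN + t^2 N^2/2! + ... + t^{k-1} N^{k-1}/(k-1)!) where N is the nilpotent superdiagonal part.

Assembling the blocks and conjugating back gives the entries of e^{tA} as shown above.

e^{tA} = [[e^{2*t}, 0, t*e^{2*t}], [t*e^{2*t}, e^{2*t}, t^2*e^{2*t}/2], [0, 0, e^{2*t}]]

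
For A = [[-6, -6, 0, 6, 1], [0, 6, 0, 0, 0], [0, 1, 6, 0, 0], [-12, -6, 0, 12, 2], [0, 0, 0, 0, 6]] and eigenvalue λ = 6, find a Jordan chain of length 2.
We seek v_1 ∈ ker((A - 6I)^2) \ ker(A - 6I), then set v_{i+1} = (A - 6I) v_i.

One such chain is v_1 = [[0, 1, 0, 1, 0]]^T, v_2 = [[0, 0, 1, 0, 0]]^T. Check: (A - 6I) v_2 = [[0, 0, 0, 0, 0]]^T = 0.

v_1 = [[0, 1, 0, 1, 0]]^T, v_2 = [[0, 0, 1, 0, 0]]^T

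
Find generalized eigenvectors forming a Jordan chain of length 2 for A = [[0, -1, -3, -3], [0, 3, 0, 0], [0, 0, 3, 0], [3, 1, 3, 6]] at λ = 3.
v_1 = [[0, 1, 2, -2]]^T, v_2 = [[-1, 0, 0, 1]]^T

We seek v_1 ∈ ker((A - 3I)^2) \ ker(A - 3I), then set v_{i+1} = (A - 3I) v_i.

One such chain is v_1 = [[0, 1, 2, -2]]^T, v_2 = [[-1, 0, 0, 1]]^T. Check: (A - 3I) v_2 = [[0, 0, 0, 0]]^T = 0.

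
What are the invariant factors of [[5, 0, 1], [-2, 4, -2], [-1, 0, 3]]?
The Jordan structure of A has elementary divisors (x - 4)^2, (x - 4). Arranging the block sizes at each eigenvalue in decreasing order and taking row products gives the invariant factors.

Invariant factors (smallest first, each dividing the next): x - 4, (x - 4)^2.

Check: the last factor (x - 4)^2 is the minimal polynomial, and the product (x - 4)^3 is the characteristic polynomial.

x - 4, (x - 4)^2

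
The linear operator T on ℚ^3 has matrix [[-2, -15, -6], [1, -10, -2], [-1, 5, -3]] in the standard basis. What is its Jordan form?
J = [[-5, 1, 0], [0, -5, 0], [0, 0, -5]]

The characteristic polynomial is det(xI - A) = (x + 5)^3, so the eigenvalues are -5 (algebraic multiplicity 3).

For λ = -5: rank(A + 5I) = 1, rank((A + 5I)^2) = 0. The eigenspace has dimension 3 - 1 = 2, so there are 2 Jordan blocks; the rank sequence gives block sizes [2, 1].

Assembling the blocks gives the Jordan form J above.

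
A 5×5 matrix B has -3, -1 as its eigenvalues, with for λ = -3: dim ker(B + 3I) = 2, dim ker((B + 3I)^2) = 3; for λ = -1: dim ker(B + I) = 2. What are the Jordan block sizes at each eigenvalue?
λ = -3: successive nullity increments [2, 1] count blocks of size ≥ k; block sizes are [2, 1].
λ = -1: successive nullity increments [2] count blocks of size ≥ k; block sizes are [1, 1].

Jordan blocks: (-3, 2), (-3, 1), (-1, 1), (-1, 1)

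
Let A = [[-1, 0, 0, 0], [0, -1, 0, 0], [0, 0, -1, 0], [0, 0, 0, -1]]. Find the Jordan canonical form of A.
J = [[-1, 0, 0, 0], [0, -1, 0, 0], [0, 0, -1, 0], [0, 0, 0, -1]]

The characteristic polynomial is det(xI - A) = (x + 1)^4, so the eigenvalues are -1 (algebraic multiplicity 4).

For λ = -1: rank(A + I) = 0. The eigenspace has dimension 4 - 0 = 4, so there are 4 Jordan blocks; the rank sequence gives block sizes [1, 1, 1, 1].

Assembling the blocks gives the Jordan form J above.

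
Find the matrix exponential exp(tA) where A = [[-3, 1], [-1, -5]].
e^{tA} = [[(t + 1)*e^{-4*t}, t*e^{-4*t}], [-t*e^{-4*t}, (1 - t)*e^{-4*t}]]

A has Jordan form J = [[-4, 1], [0, -4]] with A = PJP^{-1}, so e^{tA} = P e^{tJ} P^{-1}.

For a Jordan block J_k(λ), e^{tJ_k(λ)} = e^{λt} · (I + tN + t^2 N^2/2! + ... + t^{k-1} N^{k-1}/(k-1)!) where N is the nilpotent superdiagonal part.

Assembling the blocks and conjugating back gives the entries of e^{tA} as shown above.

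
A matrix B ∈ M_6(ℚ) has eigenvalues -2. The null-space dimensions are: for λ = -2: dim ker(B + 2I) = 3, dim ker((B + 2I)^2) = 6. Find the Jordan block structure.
Jordan blocks: (-2, 2), (-2, 2), (-2, 2)

λ = -2: successive nullity increments [3, 3] count blocks of size ≥ k; block sizes are [2, 2, 2].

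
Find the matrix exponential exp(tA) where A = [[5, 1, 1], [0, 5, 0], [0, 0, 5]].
A has Jordan form J = [[5, 1, 0], [0, 5, 0], [0, 0, 5]] with A = PJP^{-1}, so e^{tA} = P e^{tJ} P^{-1}.

For a Jordan block J_k(λ), e^{tJ_k(λ)} = e^{λt} · (I + tN + t^2 N^2/2! + ... + t^{k-1} N^{k-1}/(k-1)!) where N is the nilpotent superdiagonal part.

Assembling the blocks and conjugating back gives the entries of e^{tA} as shown above.

e^{tA} = [[e^{5*t}, t*e^{5*t}, t*e^{5*t}], [0, e^{5*t}, 0], [0, 0, e^{5*t}]]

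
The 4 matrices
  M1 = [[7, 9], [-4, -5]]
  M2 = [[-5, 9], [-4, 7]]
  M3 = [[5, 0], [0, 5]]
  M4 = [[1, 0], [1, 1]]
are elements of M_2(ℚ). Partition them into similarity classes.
2 classes: {M1, M2, M4}, {M3}

Characteristic polynomials: χ_{M1} = (x - 1)^2, χ_{M2} = (x - 1)^2, χ_{M3} = (x - 5)^2, χ_{M4} = (x - 1)^2.

{M1, M2, M4}: invariant factors (x - 1)^2.

{M3}: invariant factors x - 5, x - 5.

Matrices are similar if and only if their invariant-factor lists agree; the partition into similarity classes is {M1, M2, M4}, {M3}.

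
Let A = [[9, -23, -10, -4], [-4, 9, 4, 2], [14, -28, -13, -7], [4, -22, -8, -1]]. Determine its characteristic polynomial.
xI - A = [[x - 9, 23, 10, 4], [4, x - 9, -4, -2], [-14, 28, x + 13, 7], [-4, 22, 8, x + 1]].

Expanding det(xI - A) along the first row:
det(xI - A) = + (x - 9)·det([[x - 9, -4, -2], [28, x + 13, 7], [22, 8, x + 1]]) - (23)·det([[4, -4, -2], [-14, x + 13, 7], [-4, 8, x + 1]]) + (10)·det([[4, x - 9, -2], [-14, 28, 7], [-4, 22, x + 1]]) - (4)·det([[4, x - 9, -4], [-14, 28, x + 13], [-4, 22, 8]]).

Evaluating gives χ_A(x) = x^4 - 4x^3 + 6x^2 - 4x + 1 = (x - 1)^4.

χ_A(x) = (x - 1)^4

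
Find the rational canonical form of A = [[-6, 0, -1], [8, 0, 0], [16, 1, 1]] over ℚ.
R = [[0, 0, -8], [1, 0, -10], [0, 1, -5]]

The invariant factors of A (the non-unit diagonal entries of the Smith normal form of xI - A over ℚ[x]) are (x + 2)(x^2 + 3x + 4), each dividing the next. The characteristic polynomial is their product, (x + 2)(x^2 + 3x + 4).

The rational canonical form is the block-diagonal matrix of companion matrices C(f_i):
R = [[0, 0, -8], [1, 0, -10], [0, 1, -5]].

Note the characteristic polynomial does not split into linear factors over ℚ, so A has no Jordan form over ℚ; the rational canonical form exists over any field.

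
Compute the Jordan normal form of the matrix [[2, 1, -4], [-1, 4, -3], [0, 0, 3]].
J = [[3, 1, 0], [0, 3, 1], [0, 0, 3]]

The characteristic polynomial is det(xI - A) = (x - 3)^3, so the eigenvalues are 3 (algebraic multiplicity 3).

For λ = 3: rank(A - 3I) = 2, rank((A - 3I)^2) = 1, rank((A - 3I)^3) = 0. The eigenspace has dimension 3 - 2 = 1, so there is 1 Jordan block; the rank sequence gives block sizes [3].

Assembling the blocks gives the Jordan form J above.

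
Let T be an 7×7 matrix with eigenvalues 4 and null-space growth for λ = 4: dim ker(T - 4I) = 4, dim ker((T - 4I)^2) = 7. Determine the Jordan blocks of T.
Jordan blocks: (4, 2), (4, 2), (4, 2), (4, 1)

λ = 4: successive nullity increments [4, 3] count blocks of size ≥ k; block sizes are [2, 2, 2, 1].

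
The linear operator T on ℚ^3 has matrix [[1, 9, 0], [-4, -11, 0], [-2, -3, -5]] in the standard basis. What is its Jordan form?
The characteristic polynomial is det(xI - A) = (x + 5)^3, so the eigenvalues are -5 (algebraic multiplicity 3).

For λ = -5: rank(A + 5I) = 1, rank((A + 5I)^2) = 0. The eigenspace has dimension 3 - 1 = 2, so there are 2 Jordan blocks; the rank sequence gives block sizes [2, 1].

Assembling the blocks gives the Jordan form J above.

J = [[-5, 1, 0], [0, -5, 0], [0, 0, -5]]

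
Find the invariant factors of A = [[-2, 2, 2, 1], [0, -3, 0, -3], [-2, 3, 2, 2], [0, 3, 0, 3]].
The Jordan structure of A has elementary divisors x^3, x. Arranging the block sizes at each eigenvalue in decreasing order and taking row products gives the invariant factors.

Invariant factors (smallest first, each dividing the next): x, x^3.

Check: the last factor x^3 is the minimal polynomial, and the product x^4 is the characteristic polynomial.

x, x^3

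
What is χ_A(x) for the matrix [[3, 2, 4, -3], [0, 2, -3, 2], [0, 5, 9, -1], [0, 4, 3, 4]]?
χ_A(x) = (x - 6)^2(x - 3)^2

xI - A = [[x - 3, -2, -4, 3], [0, x - 2, 3, -2], [0, -5, x - 9, 1], [0, -4, -3, x - 4]].

Expanding det(xI - A) along the first row:
det(xI - A) = + (x - 3)·det([[x - 2, 3, -2], [-5, x - 9, 1], [-4, -3, x - 4]]) - (-2)·det([[0, 3, -2], [0, x - 9, 1], [0, -3, x - 4]]) + (-4)·det([[0, x - 2, -2], [0, -5, 1], [0, -4, x - 4]]) - (3)·det([[0, x - 2, 3], [0, -5, x - 9], [0, -4, -3]]).

Evaluating gives χ_A(x) = x^4 - 18x^3 + 117x^2 - 324x + 324 = (x - 6)^2(x - 3)^2.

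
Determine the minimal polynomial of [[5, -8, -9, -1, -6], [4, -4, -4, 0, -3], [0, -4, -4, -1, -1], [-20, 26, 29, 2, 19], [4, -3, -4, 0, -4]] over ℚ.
The characteristic polynomial factors as (x + 1)^5. The minimal polynomial is ∏(x - λ)^{k_λ} where k_λ is the size of the largest Jordan block at λ.

For λ = -1: rank(A + I) = 3, and the largest Jordan block has size 3 (the smallest k with rank((A + I)^k) = rank((A + I)^(k+1))).

So m_A(x) = (x + 1)^3.

m_A(x) = (x + 1)^3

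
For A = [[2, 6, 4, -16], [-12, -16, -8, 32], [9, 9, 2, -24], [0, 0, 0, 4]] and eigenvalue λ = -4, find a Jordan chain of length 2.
We seek v_1 ∈ ker((A + 4I)^2) \ ker(A + 4I), then set v_{i+1} = (A + 4I) v_i.

One such chain is v_1 = [[-1, 2, -2, 0]]^T, v_2 = [[-2, 4, -3, 0]]^T. Check: (A + 4I) v_2 = [[0, 0, 0, 0]]^T = 0.

v_1 = [[-1, 2, -2, 0]]^T, v_2 = [[-2, 4, -3, 0]]^T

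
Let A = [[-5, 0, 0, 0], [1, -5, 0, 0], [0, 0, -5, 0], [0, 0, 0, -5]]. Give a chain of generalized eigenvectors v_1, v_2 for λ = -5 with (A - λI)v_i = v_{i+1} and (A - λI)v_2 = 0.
v_1 = [[1, 0, 1, 2]]^T, v_2 = [[0, 1, 0, 0]]^T

We seek v_1 ∈ ker((A + 5I)^2) \ ker(A + 5I), then set v_{i+1} = (A + 5I) v_i.

One such chain is v_1 = [[1, 0, 1, 2]]^T, v_2 = [[0, 1, 0, 0]]^T. Check: (A + 5I) v_2 = [[0, 0, 0, 0]]^T = 0.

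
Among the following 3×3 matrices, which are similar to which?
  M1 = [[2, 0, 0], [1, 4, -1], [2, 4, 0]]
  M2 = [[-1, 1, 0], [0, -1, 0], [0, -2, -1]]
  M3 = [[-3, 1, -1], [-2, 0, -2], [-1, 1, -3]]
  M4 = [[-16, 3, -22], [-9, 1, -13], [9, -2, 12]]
4 classes: {M1}, {M2}, {M3}, {M4}

Characteristic polynomials: χ_{M1} = (x - 2)^3, χ_{M2} = (x + 1)^3, χ_{M3} = (x + 2)^3, χ_{M4} = (x + 1)^3.

{M1}: invariant factors x - 2, (x - 2)^2.

{M2}: invariant factors x + 1, (x + 1)^2.

{M3}: invariant factors x + 2, (x + 2)^2.

{M4}: invariant factors (x + 1)^3.

Matrices are similar if and only if their invariant-factor lists agree; the partition into similarity classes is {M1}, {M2}, {M3}, {M4}.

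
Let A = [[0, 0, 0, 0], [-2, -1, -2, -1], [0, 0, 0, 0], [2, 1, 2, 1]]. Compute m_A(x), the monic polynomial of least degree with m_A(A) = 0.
The characteristic polynomial factors as x^4. The minimal polynomial is ∏(x - λ)^{k_λ} where k_λ is the size of the largest Jordan block at λ.

For λ = 0: rank(A) = 1, and the largest Jordan block has size 2 (the smallest k with rank(A^k) = rank(A^(k+1))).

So m_A(x) = x^2.

m_A(x) = x^2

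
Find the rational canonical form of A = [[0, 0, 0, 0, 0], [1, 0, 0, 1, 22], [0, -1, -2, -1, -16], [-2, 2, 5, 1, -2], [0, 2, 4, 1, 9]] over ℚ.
R = [[0, 0, 0, 0, 0], [1, 0, 0, 0, -1], [0, 1, 0, 0, -8], [0, 0, 1, 0, -14], [0, 0, 0, 1, 8]]

The invariant factors of A (the non-unit diagonal entries of the Smith normal form of xI - A over ℚ[x]) are x(x^2 - 4x - 1)^2, each dividing the next. The characteristic polynomial is their product, x(x^2 - 4x - 1)^2.

The rational canonical form is the block-diagonal matrix of companion matrices C(f_i):
R = [[0, 0, 0, 0, 0], [1, 0, 0, 0, -1], [0, 1, 0, 0, -8], [0, 0, 1, 0, -14], [0, 0, 0, 1, 8]].

Note the characteristic polynomial does not split into linear factors over ℚ, so A has no Jordan form over ℚ; the rational canonical form exists over any field.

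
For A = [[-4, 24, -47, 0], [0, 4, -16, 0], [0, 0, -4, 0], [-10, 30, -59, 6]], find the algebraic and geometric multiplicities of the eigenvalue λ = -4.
algebraic multiplicity 2, geometric multiplicity 1

The characteristic polynomial is (x - 6)(x - 4)(x + 4)^2, so the factor x + 4 appears with exponent 2: the algebraic multiplicity is 2.

rank(A + 4I) = 3, so the eigenspace has dimension 4 - 3 = 1: the geometric multiplicity is 1.

Since 1 < 2, A is not diagonalizable.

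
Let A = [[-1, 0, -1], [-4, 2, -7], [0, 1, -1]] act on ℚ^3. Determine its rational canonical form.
The invariant factors of A (the non-unit diagonal entries of the Smith normal form of xI - A over ℚ[x]) are x^3 + 4x + 1, each dividing the next. The characteristic polynomial is their product, x^3 + 4x + 1.

The rational canonical form is the block-diagonal matrix of companion matrices C(f_i):
R = [[0, 0, -1], [1, 0, -4], [0, 1, 0]].

Note the characteristic polynomial does not split into linear factors over ℚ, so A has no Jordan form over ℚ; the rational canonical form exists over any field.

R = [[0, 0, -1], [1, 0, -4], [0, 1, 0]]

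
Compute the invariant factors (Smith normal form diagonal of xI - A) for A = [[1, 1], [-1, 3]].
(x - 2)^2

The Jordan structure of A has elementary divisors (x - 2)^2. Arranging the block sizes at each eigenvalue in decreasing order and taking row products gives the invariant factors.

Invariant factors (smallest first, each dividing the next): (x - 2)^2.

Check: the last factor (x - 2)^2 is the minimal polynomial, and the product (x - 2)^2 is the characteristic polynomial.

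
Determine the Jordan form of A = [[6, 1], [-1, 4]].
J = [[5, 1], [0, 5]]

The characteristic polynomial is det(xI - A) = (x - 5)^2, so the eigenvalues are 5 (algebraic multiplicity 2).

For λ = 5: rank(A - 5I) = 1, rank((A - 5I)^2) = 0. The eigenspace has dimension 2 - 1 = 1, so there is 1 Jordan block; the rank sequence gives block sizes [2].

Assembling the blocks gives the Jordan form J above.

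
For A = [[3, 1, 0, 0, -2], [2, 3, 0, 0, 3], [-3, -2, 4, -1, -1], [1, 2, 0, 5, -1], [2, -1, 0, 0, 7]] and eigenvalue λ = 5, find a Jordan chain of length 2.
We seek v_1 ∈ ker((A - 5I)^2) \ ker(A - 5I), then set v_{i+1} = (A - 5I) v_i.

One such chain is v_1 = [[-1, 2, 0, -2, 2]]^T, v_2 = [[0, 0, -1, 1, 0]]^T. Check: (A - 5I) v_2 = [[0, 0, 0, 0, 0]]^T = 0.

v_1 = [[-1, 2, 0, -2, 2]]^T, v_2 = [[0, 0, -1, 1, 0]]^T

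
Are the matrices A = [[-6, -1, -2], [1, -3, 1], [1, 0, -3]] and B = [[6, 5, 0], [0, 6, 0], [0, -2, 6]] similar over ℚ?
trace(A) = -12 but trace(B) = 18. The trace is a similarity invariant, so A and B are not similar.

No.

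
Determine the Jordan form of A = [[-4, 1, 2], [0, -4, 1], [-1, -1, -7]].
The characteristic polynomial is det(xI - A) = (x + 5)^3, so the eigenvalues are -5 (algebraic multiplicity 3).

For λ = -5: rank(A + 5I) = 2, rank((A + 5I)^2) = 1, rank((A + 5I)^3) = 0. The eigenspace has dimension 3 - 2 = 1, so there is 1 Jordan block; the rank sequence gives block sizes [3].

Assembling the blocks gives the Jordan form J above.

J = [[-5, 1, 0], [0, -5, 1], [0, 0, -5]]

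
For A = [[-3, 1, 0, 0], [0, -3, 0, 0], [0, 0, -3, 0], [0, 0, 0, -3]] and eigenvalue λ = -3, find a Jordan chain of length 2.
v_1 = [[0, 1, -2, -2]]^T, v_2 = [[1, 0, 0, 0]]^T

We seek v_1 ∈ ker((A + 3I)^2) \ ker(A + 3I), then set v_{i+1} = (A + 3I) v_i.

One such chain is v_1 = [[0, 1, -2, -2]]^T, v_2 = [[1, 0, 0, 0]]^T. Check: (A + 3I) v_2 = [[0, 0, 0, 0]]^T = 0.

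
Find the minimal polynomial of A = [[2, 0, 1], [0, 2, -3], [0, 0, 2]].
m_A(x) = (x - 2)^2

The characteristic polynomial factors as (x - 2)^3. The minimal polynomial is ∏(x - λ)^{k_λ} where k_λ is the size of the largest Jordan block at λ.

For λ = 2: rank(A - 2I) = 1, and the largest Jordan block has size 2 (the smallest k with rank((A - 2I)^k) = rank((A - 2I)^(k+1))).

So m_A(x) = (x - 2)^2.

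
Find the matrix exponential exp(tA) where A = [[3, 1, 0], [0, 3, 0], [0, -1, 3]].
A has Jordan form J = [[3, 1, 0], [0, 3, 0], [0, 0, 3]] with A = PJP^{-1}, so e^{tA} = P e^{tJ} P^{-1}.

For a Jordan block J_k(λ), e^{tJ_k(λ)} = e^{λt} · (I + tN + t^2 N^2/2! + ... + t^{k-1} N^{k-1}/(k-1)!) where N is the nilpotent superdiagonal part.

Assembling the blocks and conjugating back gives the entries of e^{tA} as shown above.

e^{tA} = [[e^{3*t}, t*e^{3*t}, 0], [0, e^{3*t}, 0], [0, -t*e^{3*t}, e^{3*t}]]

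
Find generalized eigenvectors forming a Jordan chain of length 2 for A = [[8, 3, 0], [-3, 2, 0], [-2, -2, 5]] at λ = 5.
We seek v_1 ∈ ker((A - 5I)^2) \ ker(A - 5I), then set v_{i+1} = (A - 5I) v_i.

One such chain is v_1 = [[1, 0, 2]]^T, v_2 = [[3, -3, -2]]^T. Check: (A - 5I) v_2 = [[0, 0, 0]]^T = 0.

v_1 = [[1, 0, 2]]^T, v_2 = [[3, -3, -2]]^T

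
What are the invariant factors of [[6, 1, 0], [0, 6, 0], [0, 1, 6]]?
x - 6, (x - 6)^2

The Jordan structure of A has elementary divisors (x - 6)^2, (x - 6). Arranging the block sizes at each eigenvalue in decreasing order and taking row products gives the invariant factors.

Invariant factors (smallest first, each dividing the next): x - 6, (x - 6)^2.

Check: the last factor (x - 6)^2 is the minimal polynomial, and the product (x - 6)^3 is the characteristic polynomial.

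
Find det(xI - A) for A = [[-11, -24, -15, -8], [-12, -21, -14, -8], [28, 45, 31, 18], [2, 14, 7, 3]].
χ_A(x) = (x - 1)^3(x + 1)

xI - A = [[x + 11, 24, 15, 8], [12, x + 21, 14, 8], [-28, -45, x - 31, -18], [-2, -14, -7, x - 3]].

Expanding det(xI - A) along the first row:
det(xI - A) = + (x + 11)·det([[x + 21, 14, 8], [-45, x - 31, -18], [-14, -7, x - 3]]) - (24)·det([[12, 14, 8], [-28, x - 31, -18], [-2, -7, x - 3]]) + (15)·det([[12, x + 21, 8], [-28, -45, -18], [-2, -14, x - 3]]) - (8)·det([[12, x + 21, 14], [-28, -45, x - 31], [-2, -14, -7]]).

Evaluating gives χ_A(x) = x^4 - 2x^3 + 2x - 1 = (x - 1)^3(x + 1).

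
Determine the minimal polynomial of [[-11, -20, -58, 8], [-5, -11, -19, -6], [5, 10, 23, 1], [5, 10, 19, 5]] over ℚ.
The characteristic polynomial factors as (x - 4)^2(x + 1)^2. The minimal polynomial is ∏(x - λ)^{k_λ} where k_λ is the size of the largest Jordan block at λ.

For λ = -1: rank(A + I) = 2, and the largest Jordan block has size 1 (the smallest k with rank((A + I)^k) = rank((A + I)^(k+1))).
For λ = 4: rank(A - 4I) = 3, and the largest Jordan block has size 2 (the smallest k with rank((A - 4I)^k) = rank((A - 4I)^(k+1))).

So m_A(x) = (x - 4)^2(x + 1).

m_A(x) = (x - 4)^2(x + 1)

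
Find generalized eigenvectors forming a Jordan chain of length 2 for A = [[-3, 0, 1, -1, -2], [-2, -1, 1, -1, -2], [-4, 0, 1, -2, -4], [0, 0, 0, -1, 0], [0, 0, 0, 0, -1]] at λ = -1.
v_1 = [[0, 1, 1, 0, 0]]^T, v_2 = [[1, 1, 2, 0, 0]]^T

We seek v_1 ∈ ker((A + I)^2) \ ker(A + I), then set v_{i+1} = (A + I) v_i.

One such chain is v_1 = [[0, 1, 1, 0, 0]]^T, v_2 = [[1, 1, 2, 0, 0]]^T. Check: (A + I) v_2 = [[0, 0, 0, 0, 0]]^T = 0.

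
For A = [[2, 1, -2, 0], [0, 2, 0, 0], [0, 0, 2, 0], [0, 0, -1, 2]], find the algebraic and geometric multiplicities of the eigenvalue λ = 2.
The characteristic polynomial is (x - 2)^4, so the factor x - 2 appears with exponent 4: the algebraic multiplicity is 4.

rank(A - 2I) = 2, so the eigenspace has dimension 4 - 2 = 2: the geometric multiplicity is 2.

Since 2 < 4, A is not diagonalizable.

algebraic multiplicity 4, geometric multiplicity 2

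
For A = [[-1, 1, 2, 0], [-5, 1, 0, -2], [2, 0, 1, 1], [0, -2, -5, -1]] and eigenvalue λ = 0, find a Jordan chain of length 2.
We seek v_1 ∈ ker(A^2) \ ker(A), then set v_{i+1} = A v_i.

One such chain is v_1 = [[0, 1, 0, 0]]^T, v_2 = [[1, 1, 0, -2]]^T. Check: A v_2 = [[0, 0, 0, 0]]^T = 0.

v_1 = [[0, 1, 0, 0]]^T, v_2 = [[1, 1, 0, -2]]^T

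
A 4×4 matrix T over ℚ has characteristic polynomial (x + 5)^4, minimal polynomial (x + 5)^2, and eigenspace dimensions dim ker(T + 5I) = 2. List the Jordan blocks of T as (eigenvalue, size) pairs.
Jordan blocks: (-5, 2), (-5, 2)

λ = -5: algebraic multiplicity 4 (exponent in χ_T), largest block size 2 (exponent in m_T), 2 blocks (geometric multiplicity). These force block sizes [2, 2].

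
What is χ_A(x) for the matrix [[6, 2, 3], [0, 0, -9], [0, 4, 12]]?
χ_A(x) = (x - 6)^3

xI - A = [[x - 6, -2, -3], [0, x, 9], [0, -4, x - 12]].

Expanding det(xI - A) along the first row:
det(xI - A) = + (x - 6)·det([[x, 9], [-4, x - 12]]) - (-2)·det([[0, 9], [0, x - 12]]) + (-3)·det([[0, x], [0, -4]]).

Evaluating gives χ_A(x) = x^3 - 18x^2 + 108x - 216 = (x - 6)^3.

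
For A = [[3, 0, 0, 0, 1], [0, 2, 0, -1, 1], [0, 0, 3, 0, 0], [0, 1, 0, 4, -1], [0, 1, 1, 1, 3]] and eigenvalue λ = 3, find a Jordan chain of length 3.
We seek v_1 ∈ ker((A - 3I)^3) \ ker((A - 3I)^2), then set v_{i+1} = (A - 3I) v_i.

One such chain is v_1 = [[2, 5, 1, -5, 0]]^T, v_2 = [[0, 0, 0, 0, 1]]^T, v_3 = [[1, 1, 0, -1, 0]]^T. Check: (A - 3I) v_3 = [[0, 0, 0, 0, 0]]^T = 0.

v_1 = [[2, 5, 1, -5, 0]]^T, v_2 = [[0, 0, 0, 0, 1]]^T, v_3 = [[1, 1, 0, -1, 0]]^T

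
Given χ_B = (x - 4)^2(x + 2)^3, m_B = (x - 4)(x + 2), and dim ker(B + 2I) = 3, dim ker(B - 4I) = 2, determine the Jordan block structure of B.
λ = -2: algebraic multiplicity 3 (exponent in χ_B), largest block size 1 (exponent in m_B), 3 blocks (geometric multiplicity). These force block sizes [1, 1, 1].
λ = 4: algebraic multiplicity 2 (exponent in χ_B), largest block size 1 (exponent in m_B), 2 blocks (geometric multiplicity). These force block sizes [1, 1].

Jordan blocks: (-2, 1), (-2, 1), (-2, 1), (4, 1), (4, 1)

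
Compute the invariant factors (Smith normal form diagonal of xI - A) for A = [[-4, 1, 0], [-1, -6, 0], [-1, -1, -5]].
The Jordan structure of A has elementary divisors (x + 5)^2, (x + 5). Arranging the block sizes at each eigenvalue in decreasing order and taking row products gives the invariant factors.

Invariant factors (smallest first, each dividing the next): x + 5, (x + 5)^2.

Check: the last factor (x + 5)^2 is the minimal polynomial, and the product (x + 5)^3 is the characteristic polynomial.

x + 5, (x + 5)^2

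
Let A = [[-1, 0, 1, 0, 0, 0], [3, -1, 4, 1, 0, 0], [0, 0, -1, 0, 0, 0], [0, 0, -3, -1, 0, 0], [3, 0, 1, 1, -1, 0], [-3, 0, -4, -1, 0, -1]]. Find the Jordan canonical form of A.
J = [[-1, 1, 0, 0, 0, 0], [0, -1, 0, 0, 0, 0], [0, 0, -1, 1, 0, 0], [0, 0, 0, -1, 0, 0], [0, 0, 0, 0, -1, 0], [0, 0, 0, 0, 0, -1]]

The characteristic polynomial is det(xI - A) = (x + 1)^6, so the eigenvalues are -1 (algebraic multiplicity 6).

For λ = -1: rank(A + I) = 2, rank((A + I)^2) = 0. The eigenspace has dimension 6 - 2 = 4, so there are 4 Jordan blocks; the rank sequence gives block sizes [2, 2, 1, 1].

Assembling the blocks gives the Jordan form J above.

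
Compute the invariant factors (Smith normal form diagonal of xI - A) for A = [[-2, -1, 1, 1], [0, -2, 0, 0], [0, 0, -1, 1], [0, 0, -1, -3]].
The Jordan structure of A has elementary divisors (x + 2)^2, (x + 2)^2. Arranging the block sizes at each eigenvalue in decreasing order and taking row products gives the invariant factors.

Invariant factors (smallest first, each dividing the next): (x + 2)^2, (x + 2)^2.

Check: the last factor (x + 2)^2 is the minimal polynomial, and the product (x + 2)^4 is the characteristic polynomial.

(x + 2)^2, (x + 2)^2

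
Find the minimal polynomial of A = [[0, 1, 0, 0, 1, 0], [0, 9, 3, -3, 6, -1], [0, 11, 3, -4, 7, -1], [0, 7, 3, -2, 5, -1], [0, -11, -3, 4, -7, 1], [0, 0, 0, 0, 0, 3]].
The characteristic polynomial factors as x^4(x - 3)^2. The minimal polynomial is ∏(x - λ)^{k_λ} where k_λ is the size of the largest Jordan block at λ.

For λ = 0: rank(A) = 4, and the largest Jordan block has size 3 (the smallest k with rank(A^k) = rank(A^(k+1))).
For λ = 3: rank(A - 3I) = 5, and the largest Jordan block has size 2 (the smallest k with rank((A - 3I)^k) = rank((A - 3I)^(k+1))).

So m_A(x) = x^3(x - 3)^2.

m_A(x) = x^3(x - 3)^2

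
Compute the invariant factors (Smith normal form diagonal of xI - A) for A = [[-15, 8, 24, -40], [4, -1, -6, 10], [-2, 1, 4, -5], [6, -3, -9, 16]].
The Jordan structure of A has elementary divisors (x - 1)^2, (x - 1), (x - 1). Arranging the block sizes at each eigenvalue in decreasing order and taking row products gives the invariant factors.

Invariant factors (smallest first, each dividing the next): x - 1, x - 1, (x - 1)^2.

Check: the last factor (x - 1)^2 is the minimal polynomial, and the product (x - 1)^4 is the characteristic polynomial.

x - 1, x - 1, (x - 1)^2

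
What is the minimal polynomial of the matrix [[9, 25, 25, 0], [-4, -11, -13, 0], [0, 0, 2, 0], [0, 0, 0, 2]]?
The characteristic polynomial factors as (x - 2)^2(x + 1)^2. The minimal polynomial is ∏(x - λ)^{k_λ} where k_λ is the size of the largest Jordan block at λ.

For λ = -1: rank(A + I) = 3, and the largest Jordan block has size 2 (the smallest k with rank((A + I)^k) = rank((A + I)^(k+1))).
For λ = 2: rank(A - 2I) = 2, and the largest Jordan block has size 1 (the smallest k with rank((A - 2I)^k) = rank((A - 2I)^(k+1))).

So m_A(x) = (x - 2)(x + 1)^2.

m_A(x) = (x - 2)(x + 1)^2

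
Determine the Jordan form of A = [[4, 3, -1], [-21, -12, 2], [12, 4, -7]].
J = [[-5, 1, 0], [0, -5, 1], [0, 0, -5]]

The characteristic polynomial is det(xI - A) = (x + 5)^3, so the eigenvalues are -5 (algebraic multiplicity 3).

For λ = -5: rank(A + 5I) = 2, rank((A + 5I)^2) = 1, rank((A + 5I)^3) = 0. The eigenspace has dimension 3 - 2 = 1, so there is 1 Jordan block; the rank sequence gives block sizes [3].

Assembling the blocks gives the Jordan form J above.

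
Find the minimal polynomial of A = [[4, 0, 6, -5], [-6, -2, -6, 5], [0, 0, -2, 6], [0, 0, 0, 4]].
The characteristic polynomial factors as (x - 4)^2(x + 2)^2. The minimal polynomial is ∏(x - λ)^{k_λ} where k_λ is the size of the largest Jordan block at λ.

For λ = -2: rank(A + 2I) = 2, and the largest Jordan block has size 1 (the smallest k with rank((A + 2I)^k) = rank((A + 2I)^(k+1))).
For λ = 4: rank(A - 4I) = 3, and the largest Jordan block has size 2 (the smallest k with rank((A - 4I)^k) = rank((A - 4I)^(k+1))).

So m_A(x) = (x - 4)^2(x + 2).

m_A(x) = (x - 4)^2(x + 2)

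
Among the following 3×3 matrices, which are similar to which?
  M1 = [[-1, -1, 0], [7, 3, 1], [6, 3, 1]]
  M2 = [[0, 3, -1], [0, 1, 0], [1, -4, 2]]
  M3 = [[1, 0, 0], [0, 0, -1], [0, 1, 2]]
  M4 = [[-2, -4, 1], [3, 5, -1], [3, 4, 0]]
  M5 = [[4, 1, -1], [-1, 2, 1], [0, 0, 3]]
3 classes: {M1, M2}, {M3, M4}, {M5}

Characteristic polynomials: χ_{M1} = (x - 1)^3, χ_{M2} = (x - 1)^3, χ_{M3} = (x - 1)^3, χ_{M4} = (x - 1)^3, χ_{M5} = (x - 3)^3.

{M1, M2}: invariant factors (x - 1)^3.

{M3, M4}: invariant factors x - 1, (x - 1)^2.

{M5}: invariant factors x - 3, (x - 3)^2.

Matrices are similar if and only if their invariant-factor lists agree; the partition into similarity classes is {M1, M2}, {M3, M4}, {M5}.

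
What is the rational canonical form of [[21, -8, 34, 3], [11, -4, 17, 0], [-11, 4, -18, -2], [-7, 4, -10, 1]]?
The invariant factors of A (the non-unit diagonal entries of the Smith normal form of xI - A over ℚ[x]) are (x^2 + 2)^2, each dividing the next. The characteristic polynomial is their product, (x^2 + 2)^2.

The rational canonical form is the block-diagonal matrix of companion matrices C(f_i):
R = [[0, 0, 0, -4], [1, 0, 0, 0], [0, 1, 0, -4], [0, 0, 1, 0]].

Note the characteristic polynomial does not split into linear factors over ℚ, so A has no Jordan form over ℚ; the rational canonical form exists over any field.

R = [[0, 0, 0, -4], [1, 0, 0, 0], [0, 1, 0, -4], [0, 0, 1, 0]]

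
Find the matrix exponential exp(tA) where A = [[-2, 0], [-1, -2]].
A has Jordan form J = [[-2, 1], [0, -2]] with A = PJP^{-1}, so e^{tA} = P e^{tJ} P^{-1}.

For a Jordan block J_k(λ), e^{tJ_k(λ)} = e^{λt} · (I + tN + t^2 N^2/2! + ... + t^{k-1} N^{k-1}/(k-1)!) where N is the nilpotent superdiagonal part.

Assembling the blocks and conjugating back gives the entries of e^{tA} as shown above.

e^{tA} = [[e^{-2*t}, 0], [-t*e^{-2*t}, e^{-2*t}]]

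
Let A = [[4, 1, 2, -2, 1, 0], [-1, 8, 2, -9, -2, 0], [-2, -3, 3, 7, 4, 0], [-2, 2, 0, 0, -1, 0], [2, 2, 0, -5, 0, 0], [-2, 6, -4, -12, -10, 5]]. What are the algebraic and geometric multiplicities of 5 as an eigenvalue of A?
algebraic multiplicity 1, geometric multiplicity 1

The characteristic polynomial is (x - 5)(x - 3)^5, so the factor x - 5 appears with exponent 1: the algebraic multiplicity is 1.

rank(A - 5I) = 5, so the eigenspace has dimension 6 - 5 = 1: the geometric multiplicity is 1.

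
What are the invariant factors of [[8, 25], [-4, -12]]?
(x + 2)^2

The Jordan structure of A has elementary divisors (x + 2)^2. Arranging the block sizes at each eigenvalue in decreasing order and taking row products gives the invariant factors.

Invariant factors (smallest first, each dividing the next): (x + 2)^2.

Check: the last factor (x + 2)^2 is the minimal polynomial, and the product (x + 2)^2 is the characteristic polynomial.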